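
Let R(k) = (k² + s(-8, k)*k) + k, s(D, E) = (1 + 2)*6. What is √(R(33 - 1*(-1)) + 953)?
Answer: √2755 ≈ 52.488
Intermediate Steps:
s(D, E) = 18 (s(D, E) = 3*6 = 18)
R(k) = k² + 19*k (R(k) = (k² + 18*k) + k = k² + 19*k)
√(R(33 - 1*(-1)) + 953) = √((33 - 1*(-1))*(19 + (33 - 1*(-1))) + 953) = √((33 + 1)*(19 + (33 + 1)) + 953) = √(34*(19 + 34) + 953) = √(34*53 + 953) = √(1802 + 953) = √2755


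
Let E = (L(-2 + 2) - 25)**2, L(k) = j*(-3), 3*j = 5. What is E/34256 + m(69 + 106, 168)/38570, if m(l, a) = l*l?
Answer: 3870725/4718764 ≈ 0.82028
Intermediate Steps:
j = 5/3 (j = (1/3)*5 = 5/3 ≈ 1.6667)
L(k) = -5 (L(k) = (5/3)*(-3) = -5)
m(l, a) = l**2
E = 900 (E = (-5 - 25)**2 = (-30)**2 = 900)
E/34256 + m(69 + 106, 168)/38570 = 900/34256 + (69 + 106)**2/38570 = 900*(1/34256) + 175**2*(1/38570) = 225/8564 + 30625*(1/38570) = 225/8564 + 875/1102 = 3870725/4718764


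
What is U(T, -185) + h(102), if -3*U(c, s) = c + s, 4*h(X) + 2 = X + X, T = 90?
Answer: 493/6 ≈ 82.167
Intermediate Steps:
h(X) = -1/2 + X/2 (h(X) = -1/2 + (X + X)/4 = -1/2 + (2*X)/4 = -1/2 + X/2)
U(c, s) = -c/3 - s/3 (U(c, s) = -(c + s)/3 = -c/3 - s/3)
U(T, -185) + h(102) = (-1/3*90 - 1/3*(-185)) + (-1/2 + (1/2)*102) = (-30 + 185/3) + (-1/2 + 51) = 95/3 + 101/2 = 493/6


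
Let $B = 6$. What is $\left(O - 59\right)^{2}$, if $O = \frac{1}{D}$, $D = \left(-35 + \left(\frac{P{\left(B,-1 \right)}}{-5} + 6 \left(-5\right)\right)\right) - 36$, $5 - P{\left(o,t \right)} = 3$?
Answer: $\frac{895086724}{257049} \approx 3482.2$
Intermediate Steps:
$P{\left(o,t \right)} = 2$ ($P{\left(o,t \right)} = 5 - 3 = 2$)
$D = - \frac{507}{5}$ ($D = \left(-35 + \left(\frac{2}{-5} + 6 \left(-5\right)\right)\right) - 36 = \left(-35 + \left(2 \left(- \frac{1}{5}\right) - 30\right)\right) - 36 = \left(-35 - \frac{152}{5}\right) - 36 = - \frac{327}{5} - 36 = - \frac{507}{5} \approx -101.4$)
$O = - \frac{5}{507}$ ($O = \frac{1}{- \frac{507}{5}} = - \frac{5}{507} \approx -0.0098619$)
$\left(O - 59\right)^{2} = \left(- \frac{5}{507} - 59\right)^{2} = \left(- \frac{29918}{507}\right)^{2} = \frac{895086724}{257049}$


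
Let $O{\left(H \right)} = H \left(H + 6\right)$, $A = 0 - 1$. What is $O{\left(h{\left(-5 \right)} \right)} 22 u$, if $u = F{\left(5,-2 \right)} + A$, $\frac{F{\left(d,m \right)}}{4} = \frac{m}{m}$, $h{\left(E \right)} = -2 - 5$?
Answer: $462$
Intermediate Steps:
$h{\left(E \right)} = -7$
$F{\left(d,m \right)} = 4$ ($F{\left(d,m \right)} = 4 \frac{m}{m} = 4 \cdot 1 = 4$)
$A = -1$
$u = 3$ ($u = 4 - 1 = 3$)
$O{\left(H \right)} = H \left(6 + H\right)$
$O{\left(h{\left(-5 \right)} \right)} 22 u = - 7 \left(6 - 7\right) 22 \cdot 3 = \left(-7\right) \left(-1\right) 22 \cdot 3 = 7 \cdot 22 \cdot 3 = 154 \cdot 3 = 462$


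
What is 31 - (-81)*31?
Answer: 2542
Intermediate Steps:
31 - (-81)*31 = 31 - 81*(-31) = 31 + 2511 = 2542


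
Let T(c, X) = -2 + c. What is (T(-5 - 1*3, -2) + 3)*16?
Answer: -112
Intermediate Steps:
(T(-5 - 1*3, -2) + 3)*16 = ((-2 + (-5 - 1*3)) + 3)*16 = ((-2 + (-5 - 3)) + 3)*16 = ((-2 - 8) + 3)*16 = (-10 + 3)*16 = -7*16 = -112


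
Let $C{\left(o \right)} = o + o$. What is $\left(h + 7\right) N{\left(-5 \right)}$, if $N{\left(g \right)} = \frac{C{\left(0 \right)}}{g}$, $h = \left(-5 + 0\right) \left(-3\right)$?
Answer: $0$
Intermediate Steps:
$C{\left(o \right)} = 2 o$
$h = 15$ ($h = \left(-5\right) \left(-3\right) = 15$)
$N{\left(g \right)} = 0$ ($N{\left(g \right)} = \frac{2 \cdot 0}{g} = \frac{0}{g} = 0$)
$\left(h + 7\right) N{\left(-5 \right)} = \left(15 + 7\right) 0 = 22 \cdot 0 = 0$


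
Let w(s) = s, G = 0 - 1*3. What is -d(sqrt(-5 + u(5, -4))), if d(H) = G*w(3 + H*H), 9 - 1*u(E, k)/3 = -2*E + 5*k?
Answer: 345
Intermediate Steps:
G = -3 (G = 0 - 3 = -3)
u(E, k) = 27 - 15*k + 6*E (u(E, k) = 27 - 3*(-2*E + 5*k) = 27 + (-15*k + 6*E) = 27 - 15*k + 6*E)
d(H) = -9 - 3*H**2 (d(H) = -3*(3 + H*H) = -3*(3 + H**2) = -9 - 3*H**2)
-d(sqrt(-5 + u(5, -4))) = -(-9 - 3*(sqrt(-5 + (27 - 15*(-4) + 6*5)))**2) = -(-9 - 3*(sqrt(-5 + (27 + 60 + 30)))**2) = -(-9 - 3*(sqrt(-5 + 117))**2) = -(-9 - 3*(sqrt(112))**2) = -(-9 - 3*(4*sqrt(7))**2) = -(-9 - 3*112) = -(-9 - 336) = -1*(-345) = 345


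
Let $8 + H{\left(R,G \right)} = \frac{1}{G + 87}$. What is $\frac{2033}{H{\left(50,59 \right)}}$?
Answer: $- \frac{296818}{1167} \approx -254.34$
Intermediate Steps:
$H{\left(R,G \right)} = -8 + \frac{1}{87 + G}$ ($H{\left(R,G \right)} = -8 + \frac{1}{G + 87} = -8 + \frac{1}{87 + G}$)
$\frac{2033}{H{\left(50,59 \right)}} = \frac{2033}{\frac{1}{87 + 59} \left(-695 - 472\right)} = \frac{2033}{\frac{1}{146} \left(-695 - 472\right)} = \frac{2033}{\frac{1}{146} \left(-1167\right)} = \frac{2033}{- \frac{1167}{146}} = 2033 \left(- \frac{146}{1167}\right) = - \frac{296818}{1167}$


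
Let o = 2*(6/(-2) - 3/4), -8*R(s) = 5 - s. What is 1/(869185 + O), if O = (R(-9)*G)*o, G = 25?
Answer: 8/6956105 ≈ 1.1501e-6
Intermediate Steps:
R(s) = -5/8 + s/8 (R(s) = -(5 - s)/8 = -5/8 + s/8)
o = -15/2 (o = 2*(6*(-½) - 3*¼) = 2*(-3 - ¾) = 2*(-15/4) = -15/2 ≈ -7.5000)
O = 2625/8 (O = ((-5/8 + (⅛)*(-9))*25)*(-15/2) = ((-5/8 - 9/8)*25)*(-15/2) = -7/4*25*(-15/2) = -175/4*(-15/2) = 2625/8 ≈ 328.13)
1/(869185 + O) = 1/(869185 + 2625/8) = 1/(6956105/8) = 8/6956105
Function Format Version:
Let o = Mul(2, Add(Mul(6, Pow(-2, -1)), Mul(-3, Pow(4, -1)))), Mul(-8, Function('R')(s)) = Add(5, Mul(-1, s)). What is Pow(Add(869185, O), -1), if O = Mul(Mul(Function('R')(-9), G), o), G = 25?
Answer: Rational(8, 6956105) ≈ 1.1501e-6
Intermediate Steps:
Function('R')(s) = Add(Rational(-5, 8), Mul(Rational(1, 8), s)) (Function('R')(s) = Mul(Rational(-1, 8), Add(5, Mul(-1, s))) = Add(Rational(-5, 8), Mul(Rational(1, 8), s)))
o = Rational(-15, 2) (o = Mul(2, Add(Mul(6, Rational(-1, 2)), Mul(-3, Rational(1, 4)))) = Mul(2, Add(-3, Rational(-3, 4))) = Mul(2, Rational(-15, 4)) = Rational(-15, 2) ≈ -7.5000)
O = Rational(2625, 8) (O = Mul(Mul(Add(Rational(-5, 8), Mul(Rational(1, 8), -9)), 25), Rational(-15, 2)) = Mul(Mul(Add(Rational(-5, 8), Rational(-9, 8)), 25), Rational(-15, 2)) = Mul(Mul(Rational(-7, 4), 25), Rational(-15, 2)) = Mul(Rational(-175, 4), Rational(-15, 2)) = Rational(2625, 8) ≈ 328.13)
Pow(Add(869185, O), -1) = Pow(Add(869185, Rational(2625, 8)), -1) = Pow(Rational(6956105, 8), -1) = Rational(8, 6956105)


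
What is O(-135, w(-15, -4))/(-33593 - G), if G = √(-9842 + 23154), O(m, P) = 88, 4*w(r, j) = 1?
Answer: -2956184/1128476337 + 2816*√13/1128476337 ≈ -0.0026106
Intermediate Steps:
w(r, j) = ¼ (w(r, j) = (¼)*1 = ¼)
G = 32*√13 (G = √13312 = 32*√13 ≈ 115.38)
O(-135, w(-15, -4))/(-33593 - G) = 88/(-33593 - 32*√13)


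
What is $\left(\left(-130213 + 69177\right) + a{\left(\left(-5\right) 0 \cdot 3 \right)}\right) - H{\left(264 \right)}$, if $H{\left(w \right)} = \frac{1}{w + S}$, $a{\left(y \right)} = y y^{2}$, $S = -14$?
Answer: $- \frac{15259001}{250} \approx -61036.0$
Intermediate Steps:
$a{\left(y \right)} = y^{3}$
$H{\left(w \right)} = \frac{1}{-14 + w}$ ($H{\left(w \right)} = \frac{1}{w - 14} = \frac{1}{-14 + w}$)
$\left(\left(-130213 + 69177\right) + a{\left(\left(-5\right) 0 \cdot 3 \right)}\right) - H{\left(264 \right)} = \left(\left(-130213 + 69177\right) + \left(\left(-5\right) 0 \cdot 3\right)^{3}\right) - \frac{1}{-14 + 264} = \left(-61036 + \left(0 \cdot 3\right)^{3}\right) - \frac{1}{250} = \left(-61036 + 0^{3}\right) - \frac{1}{250} = \left(-61036 + 0\right) - \frac{1}{250} = -61036 - \frac{1}{250} = - \frac{15259001}{250}$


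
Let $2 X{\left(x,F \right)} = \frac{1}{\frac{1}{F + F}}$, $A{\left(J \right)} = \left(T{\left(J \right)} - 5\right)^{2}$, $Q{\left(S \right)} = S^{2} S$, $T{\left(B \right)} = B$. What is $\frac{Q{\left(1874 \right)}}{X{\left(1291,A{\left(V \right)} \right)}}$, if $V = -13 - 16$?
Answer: $\frac{1645313906}{289} \approx 5.6931 \cdot 10^{6}$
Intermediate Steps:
$Q{\left(S \right)} = S^{3}$
$V = -29$ ($V = -13 - 16 = -29$)
$A{\left(J \right)} = \left(-5 + J\right)^{2}$ ($A{\left(J \right)} = \left(J - 5\right)^{2} = \left(-5 + J\right)^{2}$)
$X{\left(x,F \right)} = F$ ($X{\left(x,F \right)} = \frac{1}{2 \frac{1}{F + F}} = \frac{1}{2 \frac{1}{2 F}} = \frac{2 F}{2} = F$)
$\frac{Q{\left(1874 \right)}}{X{\left(1291,A{\left(V \right)} \right)}} = \frac{1874^{3}}{\left(-5 - 29\right)^{2}} = \frac{6581255624}{\left(-34\right)^{2}} = \frac{6581255624}{1156} = 6581255624 \cdot \frac{1}{1156} = \frac{1645313906}{289}$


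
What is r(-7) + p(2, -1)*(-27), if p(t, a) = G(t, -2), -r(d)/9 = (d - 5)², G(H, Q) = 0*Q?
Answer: -1296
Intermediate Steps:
G(H, Q) = 0
r(d) = -9*(-5 + d)² (r(d) = -9*(d - 5)² = -9*(-5 + d)²)
p(t, a) = 0
r(-7) + p(2, -1)*(-27) = -9*(-5 - 7)² + 0*(-27) = -9*(-12)² + 0 = -9*144 + 0 = -1296 + 0 = -1296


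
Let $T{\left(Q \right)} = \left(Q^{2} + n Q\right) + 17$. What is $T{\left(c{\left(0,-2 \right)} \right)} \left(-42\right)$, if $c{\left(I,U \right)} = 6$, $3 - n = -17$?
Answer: $-7266$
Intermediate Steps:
$n = 20$ ($n = 3 - -17 = 3 + 17 = 20$)
$T{\left(Q \right)} = 17 + Q^{2} + 20 Q$ ($T{\left(Q \right)} = \left(Q^{2} + 20 Q\right) + 17 = 17 + Q^{2} + 20 Q$)
$T{\left(c{\left(0,-2 \right)} \right)} \left(-42\right) = \left(17 + 6^{2} + 20 \cdot 6\right) \left(-42\right) = \left(17 + 36 + 120\right) \left(-42\right) = 173 \left(-42\right) = -7266$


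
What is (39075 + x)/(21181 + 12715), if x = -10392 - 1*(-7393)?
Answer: 9019/8474 ≈ 1.0643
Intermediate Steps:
x = -2999 (x = -10392 + 7393 = -2999)
(39075 + x)/(21181 + 12715) = (39075 - 2999)/(21181 + 12715) = 36076/33896 = 36076*(1/33896) = 9019/8474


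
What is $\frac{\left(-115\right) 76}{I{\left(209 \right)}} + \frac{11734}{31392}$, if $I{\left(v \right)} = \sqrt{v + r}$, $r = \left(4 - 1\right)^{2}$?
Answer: $\frac{5867}{15696} - \frac{4370 \sqrt{218}}{109} \approx -591.57$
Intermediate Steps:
$r = 9$ ($r = 3^{2} = 9$)
$I{\left(v \right)} = \sqrt{9 + v}$ ($I{\left(v \right)} = \sqrt{v + 9} = \sqrt{9 + v}$)
$\frac{\left(-115\right) 76}{I{\left(209 \right)}} + \frac{11734}{31392} = \frac{\left(-115\right) 76}{\sqrt{9 + 209}} + \frac{11734}{31392} = - \frac{8740}{\sqrt{218}} + 11734 \cdot \frac{1}{31392} = - 8740 \frac{\sqrt{218}}{218} + \frac{5867}{15696} = - \frac{4370 \sqrt{218}}{109} + \frac{5867}{15696} = \frac{5867}{15696} - \frac{4370 \sqrt{218}}{109}$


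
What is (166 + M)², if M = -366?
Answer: 40000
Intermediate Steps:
(166 + M)² = (166 - 366)² = (-200)² = 40000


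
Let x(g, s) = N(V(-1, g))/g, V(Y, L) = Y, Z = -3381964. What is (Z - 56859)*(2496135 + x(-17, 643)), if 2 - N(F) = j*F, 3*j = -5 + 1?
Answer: -437772082026709/51 ≈ -8.5838e+12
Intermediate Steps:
j = -4/3 (j = (-5 + 1)/3 = (1/3)*(-4) = -4/3 ≈ -1.3333)
N(F) = 2 + 4*F/3 (N(F) = 2 - (-4)*F/3 = 2 + 4*F/3)
x(g, s) = 2/(3*g) (x(g, s) = (2 + (4/3)*(-1))/g = (2 - 4/3)/g = 2/(3*g))
(Z - 56859)*(2496135 + x(-17, 643)) = (-3381964 - 56859)*(2496135 + (2/3)/(-17)) = -3438823*(2496135 + (2/3)*(-1/17)) = -3438823*(2496135 - 2/51) = -3438823*127302883/51 = -437772082026709/51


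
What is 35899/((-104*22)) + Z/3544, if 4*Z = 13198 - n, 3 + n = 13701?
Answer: -15939007/1013584 ≈ -15.725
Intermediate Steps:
n = 13698 (n = -3 + 13701 = 13698)
Z = -125 (Z = (13198 - 1*13698)/4 = (13198 - 13698)/4 = (1/4)*(-500) = -125)
35899/((-104*22)) + Z/3544 = 35899/((-104*22)) - 125/3544 = 35899/(-2288) - 125*1/3544 = 35899*(-1/2288) - 125/3544 = -35899/2288 - 125/3544 = -15939007/1013584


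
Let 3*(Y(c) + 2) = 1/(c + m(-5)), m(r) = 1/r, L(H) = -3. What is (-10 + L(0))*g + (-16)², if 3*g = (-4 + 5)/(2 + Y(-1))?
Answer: 1358/5 ≈ 271.60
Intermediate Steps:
m(r) = 1/r
Y(c) = -2 + 1/(3*(-⅕ + c)) (Y(c) = -2 + 1/(3*(c + 1/(-5))) = -2 + 1/(3*(c - ⅕)) = -2 + 1/(3*(-⅕ + c)))
g = -6/5 (g = ((-4 + 5)/(2 + (11 - 30*(-1))/(3*(-1 + 5*(-1)))))/3 = (1/(2 + (11 + 30)/(3*(-1 - 5))))/3 = (1/(2 + (⅓)*41/(-6)))/3 = (1/(2 + (⅓)*(-⅙)*41))/3 = (1/(2 - 41/18))/3 = (1/(-5/18))/3 = (1*(-18/5))/3 = (⅓)*(-18/5) = -6/5 ≈ -1.2000)
(-10 + L(0))*g + (-16)² = (-10 - 3)*(-6/5) + (-16)² = -13*(-6/5) + 256 = 78/5 + 256 = 1358/5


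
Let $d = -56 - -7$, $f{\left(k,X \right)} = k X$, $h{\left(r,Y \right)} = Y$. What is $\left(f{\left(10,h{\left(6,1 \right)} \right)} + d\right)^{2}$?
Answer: $1521$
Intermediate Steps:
$f{\left(k,X \right)} = X k$
$d = -49$ ($d = -56 + 7 = -49$)
$\left(f{\left(10,h{\left(6,1 \right)} \right)} + d\right)^{2} = \left(1 \cdot 10 - 49\right)^{2} = \left(10 - 49\right)^{2} = \left(-39\right)^{2} = 1521$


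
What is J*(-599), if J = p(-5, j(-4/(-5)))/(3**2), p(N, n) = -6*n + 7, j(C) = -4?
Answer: -18569/9 ≈ -2063.2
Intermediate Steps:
p(N, n) = 7 - 6*n
J = 31/9 (J = (7 - 6*(-4))/(3**2) = (7 + 24)/9 = 31*(1/9) = 31/9 ≈ 3.4444)
J*(-599) = (31/9)*(-599) = -18569/9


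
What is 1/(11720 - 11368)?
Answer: 1/352 ≈ 0.0028409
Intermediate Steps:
1/(11720 - 11368) = 1/352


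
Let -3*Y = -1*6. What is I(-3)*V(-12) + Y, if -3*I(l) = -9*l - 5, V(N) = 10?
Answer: -214/3 ≈ -71.333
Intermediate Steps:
I(l) = 5/3 + 3*l (I(l) = -(-9*l - 5)/3 = -(-5 - 9*l)/3 = 5/3 + 3*l)
Y = 2 (Y = -(-1)*6/3 = -⅓*(-6) = 2)
I(-3)*V(-12) + Y = (5/3 + 3*(-3))*10 + 2 = (5/3 - 9)*10 + 2 = -22/3*10 + 2 = -220/3 + 2 = -214/3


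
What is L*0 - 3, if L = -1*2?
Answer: -3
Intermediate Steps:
L = -2
L*0 - 3 = -2*0 - 3 = 0 - 3 = -3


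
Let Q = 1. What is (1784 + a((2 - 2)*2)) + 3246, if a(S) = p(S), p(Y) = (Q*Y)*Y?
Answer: 5030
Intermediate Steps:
p(Y) = Y**2 (p(Y) = (1*Y)*Y = Y*Y = Y**2)
a(S) = S**2
(1784 + a((2 - 2)*2)) + 3246 = (1784 + ((2 - 2)*2)**2) + 3246 = (1784 + (0*2)**2) + 3246 = (1784 + 0**2) + 3246 = (1784 + 0) + 3246 = 1784 + 3246 = 5030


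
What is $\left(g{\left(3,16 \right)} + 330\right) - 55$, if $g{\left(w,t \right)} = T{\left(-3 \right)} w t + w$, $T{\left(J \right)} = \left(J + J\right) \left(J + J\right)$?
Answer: $2006$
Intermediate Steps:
$T{\left(J \right)} = 4 J^{2}$ ($T{\left(J \right)} = 2 J 2 J = 4 J^{2}$)
$g{\left(w,t \right)} = w + 36 t w$ ($g{\left(w,t \right)} = 4 \left(-3\right)^{2} w t + w = 4 \cdot 9 w t + w = 36 w t + w = 36 t w + w = w + 36 t w$)
$\left(g{\left(3,16 \right)} + 330\right) - 55 = \left(3 \left(1 + 36 \cdot 16\right) + 330\right) - 55 = \left(3 \left(1 + 576\right) + 330\right) - 55 = \left(3 \cdot 577 + 330\right) - 55 = \left(1731 + 330\right) - 55 = 2061 - 55 = 2006$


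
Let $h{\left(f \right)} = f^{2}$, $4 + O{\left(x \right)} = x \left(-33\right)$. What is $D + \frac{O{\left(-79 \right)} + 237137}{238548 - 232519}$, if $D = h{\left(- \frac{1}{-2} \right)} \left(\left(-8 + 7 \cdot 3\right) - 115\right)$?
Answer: $\frac{172001}{12058} \approx 14.264$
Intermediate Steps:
$O{\left(x \right)} = -4 - 33 x$ ($O{\left(x \right)} = -4 + x \left(-33\right) = -4 - 33 x$)
$D = - \frac{51}{2}$ ($D = \left(- \frac{1}{-2}\right)^{2} \left(\left(-8 + 7 \cdot 3\right) - 115\right) = \left(\left(-1\right) \left(- \frac{1}{2}\right)\right)^{2} \left(\left(-8 + 21\right) - 115\right) = \frac{13 - 115}{4} = \frac{1}{4} \left(-102\right) = - \frac{51}{2} \approx -25.5$)
$D + \frac{O{\left(-79 \right)} + 237137}{238548 - 232519} = - \frac{51}{2} + \frac{\left(-4 - -2607\right) + 237137}{238548 - 232519} = - \frac{51}{2} + \frac{\left(-4 + 2607\right) + 237137}{6029} = - \frac{51}{2} + \left(2603 + 237137\right) \frac{1}{6029} = - \frac{51}{2} + 239740 \cdot \frac{1}{6029} = - \frac{51}{2} + \frac{239740}{6029} = \frac{172001}{12058}$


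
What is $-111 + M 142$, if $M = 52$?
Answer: $7273$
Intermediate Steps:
$-111 + M 142 = -111 + 52 \cdot 142 = -111 + 7384 = 7273$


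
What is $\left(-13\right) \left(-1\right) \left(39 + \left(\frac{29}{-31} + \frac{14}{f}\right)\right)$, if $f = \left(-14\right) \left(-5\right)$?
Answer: $\frac{77103}{155} \approx 497.44$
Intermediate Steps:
$f = 70$
$\left(-13\right) \left(-1\right) \left(39 + \left(\frac{29}{-31} + \frac{14}{f}\right)\right) = \left(-13\right) \left(-1\right) \left(39 + \left(\frac{29}{-31} + \frac{14}{70}\right)\right) = 13 \left(39 + \left(29 \left(- \frac{1}{31}\right) + 14 \cdot \frac{1}{70}\right)\right) = 13 \left(39 + \left(- \frac{29}{31} + \frac{1}{5}\right)\right) = 13 \left(39 - \frac{114}{155}\right) = 13 \cdot \frac{5931}{155} = \frac{77103}{155}$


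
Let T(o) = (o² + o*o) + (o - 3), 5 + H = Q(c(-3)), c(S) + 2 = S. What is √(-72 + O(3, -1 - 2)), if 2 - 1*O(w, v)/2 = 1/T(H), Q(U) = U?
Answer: I*√2378266/187 ≈ 8.2469*I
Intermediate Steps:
c(S) = -2 + S
H = -10 (H = -5 + (-2 - 3) = -5 - 5 = -10)
T(o) = -3 + o + 2*o² (T(o) = (o² + o²) + (-3 + o) = 2*o² + (-3 + o) = -3 + o + 2*o²)
O(w, v) = 746/187 (O(w, v) = 4 - 2/(-3 - 10 + 2*(-10)²) = 4 - 2/(-3 - 10 + 2*100) = 4 - 2/(-3 - 10 + 200) = 4 - 2/187 = 746/187)
√(-72 + O(3, -1 - 2)) = √(-72 + 746/187) = √(-12718/187) = I*√2378266/187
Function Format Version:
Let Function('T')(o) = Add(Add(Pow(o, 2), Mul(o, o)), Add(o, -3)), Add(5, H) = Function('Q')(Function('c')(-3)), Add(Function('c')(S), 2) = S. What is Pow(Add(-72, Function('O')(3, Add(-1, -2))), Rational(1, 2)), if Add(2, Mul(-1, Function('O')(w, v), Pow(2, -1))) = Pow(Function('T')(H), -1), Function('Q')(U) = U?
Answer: Mul(Rational(1, 187), I, Pow(2378266, Rational(1, 2))) ≈ Mul(8.2469, I)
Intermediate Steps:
Function('c')(S) = Add(-2, S)
H = -10 (H = Add(-5, Add(-2, -3)) = Add(-5, -5) = -10)
Function('T')(o) = Add(-3, o, Mul(2, Pow(o, 2))) (Function('T')(o) = Add(Add(Pow(o, 2), Pow(o, 2)), Add(-3, o)) = Add(Mul(2, Pow(o, 2)), Add(-3, o)) = Add(-3, o, Mul(2, Pow(o, 2))))
Function('O')(w, v) = Rational(746, 187) (Function('O')(w, v) = Add(4, Mul(-2, Pow(Add(-3, -10, Mul(2, Pow(-10, 2))), -1))) = Add(4, Mul(-2, Pow(Add(-3, -10, Mul(2, 100)), -1))) = Add(4, Mul(-2, Pow(Add(-3, -10, 200), -1))) = Add(4, Mul(-2, Pow(187, -1))) = Add(4, Mul(-2, Rational(1, 187))) = Add(4, Rational(-2, 187)) = Rational(746, 187))
Pow(Add(-72, Function('O')(3, Add(-1, -2))), Rational(1, 2)) = Pow(Add(-72, Rational(746, 187)), Rational(1, 2)) = Pow(Rational(-12718, 187), Rational(1, 2)) = Mul(Rational(1, 187), I, Pow(2378266, Rational(1, 2)))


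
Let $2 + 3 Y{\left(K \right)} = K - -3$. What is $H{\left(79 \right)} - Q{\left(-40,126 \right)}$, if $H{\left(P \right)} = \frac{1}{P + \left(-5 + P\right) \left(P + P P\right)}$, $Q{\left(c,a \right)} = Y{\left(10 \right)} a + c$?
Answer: $- \frac{197394297}{467759} \approx -422.0$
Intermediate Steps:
$Y{\left(K \right)} = \frac{1}{3} + \frac{K}{3}$ ($Y{\left(K \right)} = - \frac{2}{3} + \frac{K - -3}{3} = - \frac{2}{3} + \frac{K + 3}{3} = - \frac{2}{3} + \frac{3 + K}{3} = - \frac{2}{3} + \left(1 + \frac{K}{3}\right) = \frac{1}{3} + \frac{K}{3}$)
$Q{\left(c,a \right)} = c + \frac{11 a}{3}$ ($Q{\left(c,a \right)} = \left(\frac{1}{3} + \frac{1}{3} \cdot 10\right) a + c = \left(\frac{1}{3} + \frac{10}{3}\right) a + c = \frac{11 a}{3} + c = c + \frac{11 a}{3}$)
$H{\left(P \right)} = \frac{1}{P + \left(-5 + P\right) \left(P + P^{2}\right)}$
$H{\left(79 \right)} - Q{\left(-40,126 \right)} = \frac{1}{79 \left(-4 + 79^{2} - 316\right)} - \left(-40 + \frac{11}{3} \cdot 126\right) = \frac{1}{79 \left(-4 + 6241 - 316\right)} - \left(-40 + 462\right) = \frac{1}{79 \cdot 5921} - 422 = \frac{1}{79} \cdot \frac{1}{5921} - 422 = \frac{1}{467759} - 422 = - \frac{197394297}{467759}$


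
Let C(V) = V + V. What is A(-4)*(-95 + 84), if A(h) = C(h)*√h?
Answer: 176*I ≈ 176.0*I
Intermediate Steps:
C(V) = 2*V
A(h) = 2*h^(3/2) (A(h) = (2*h)*√h = 2*h^(3/2))
A(-4)*(-95 + 84) = (2*(-4)^(3/2))*(-95 + 84) = (2*(-8*I))*(-11) = -16*I*(-11) = 176*I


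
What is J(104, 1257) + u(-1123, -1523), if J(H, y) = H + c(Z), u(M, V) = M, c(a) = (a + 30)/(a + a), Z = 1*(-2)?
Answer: -1026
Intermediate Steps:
Z = -2
c(a) = (30 + a)/(2*a) (c(a) = (30 + a)/((2*a)) = (30 + a)*(1/(2*a)) = (30 + a)/(2*a))
J(H, y) = -7 + H (J(H, y) = H + (½)*(30 - 2)/(-2) = H + (½)*(-½)*28 = H - 7 = -7 + H)
J(104, 1257) + u(-1123, -1523) = (-7 + 104) - 1123 = 97 - 1123 = -1026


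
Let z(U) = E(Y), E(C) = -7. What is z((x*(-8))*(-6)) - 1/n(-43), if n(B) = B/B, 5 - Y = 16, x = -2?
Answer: -8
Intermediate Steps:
Y = -11 (Y = 5 - 1*16 = 5 - 16 = -11)
z(U) = -7
n(B) = 1
z((x*(-8))*(-6)) - 1/n(-43) = -7 - 1/1 = -7 - 1*1 = -7 - 1 = -8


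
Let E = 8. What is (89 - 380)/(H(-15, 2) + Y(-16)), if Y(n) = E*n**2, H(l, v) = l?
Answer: -291/2033 ≈ -0.14314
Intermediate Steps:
Y(n) = 8*n**2
(89 - 380)/(H(-15, 2) + Y(-16)) = (89 - 380)/(-15 + 8*(-16)**2) = -291/(-15 + 8*256) = -291/(-15 + 2048) = -291/2033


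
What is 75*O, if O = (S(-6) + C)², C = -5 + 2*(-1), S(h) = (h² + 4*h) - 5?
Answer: 0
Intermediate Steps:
S(h) = -5 + h² + 4*h
C = -7 (C = -5 - 2 = -7)
O = 0 (O = ((-5 + (-6)² + 4*(-6)) - 7)² = ((-5 + 36 - 24) - 7)² = (7 - 7)² = 0² = 0)
75*O = 75*0 = 0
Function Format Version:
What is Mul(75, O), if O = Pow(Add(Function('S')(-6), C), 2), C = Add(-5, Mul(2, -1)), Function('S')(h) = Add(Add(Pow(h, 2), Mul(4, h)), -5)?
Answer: 0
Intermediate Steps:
Function('S')(h) = Add(-5, Pow(h, 2), Mul(4, h))
C = -7 (C = Add(-5, -2) = -7)
O = 0 (O = Pow(Add(Add(-5, Pow(-6, 2), Mul(4, -6)), -7), 2) = Pow(Add(Add(-5, 36, -24), -7), 2) = Pow(Add(7, -7), 2) = Pow(0, 2) = 0)
Mul(75, O) = Mul(75, 0) = 0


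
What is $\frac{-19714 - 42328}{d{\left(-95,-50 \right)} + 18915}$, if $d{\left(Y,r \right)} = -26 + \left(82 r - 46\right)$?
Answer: $- \frac{62042}{14743} \approx -4.2082$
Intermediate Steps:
$d{\left(Y,r \right)} = -72 + 82 r$ ($d{\left(Y,r \right)} = -26 + \left(82 r - 46\right) = -26 + \left(-46 + 82 r\right) = -72 + 82 r$)
$\frac{-19714 - 42328}{d{\left(-95,-50 \right)} + 18915} = \frac{-19714 - 42328}{\left(-72 + 82 \left(-50\right)\right) + 18915} = - \frac{62042}{\left(-72 - 4100\right) + 18915} = - \frac{62042}{-4172 + 18915} = - \frac{62042}{14743}$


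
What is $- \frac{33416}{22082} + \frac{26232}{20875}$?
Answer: $- \frac{59151988}{230480875} \approx -0.25665$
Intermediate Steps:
$- \frac{33416}{22082} + \frac{26232}{20875} = \left(-33416\right) \frac{1}{22082} + 26232 \cdot \frac{1}{20875} = - \frac{16708}{11041} + \frac{26232}{20875} = - \frac{59151988}{230480875}$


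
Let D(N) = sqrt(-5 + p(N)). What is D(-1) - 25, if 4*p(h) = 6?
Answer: -25 + I*sqrt(14)/2 ≈ -25.0 + 1.8708*I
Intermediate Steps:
p(h) = 3/2 (p(h) = (1/4)*6 = 3/2)
D(N) = I*sqrt(14)/2 (D(N) = sqrt(-5 + 3/2) = sqrt(-7/2) = I*sqrt(14)/2)
D(-1) - 25 = I*sqrt(14)/2 - 25 = -25 + I*sqrt(14)/2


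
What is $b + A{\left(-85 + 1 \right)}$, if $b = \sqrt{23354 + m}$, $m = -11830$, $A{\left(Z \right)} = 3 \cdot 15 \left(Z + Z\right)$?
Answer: $-7560 + 2 \sqrt{2881} \approx -7452.6$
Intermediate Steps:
$A{\left(Z \right)} = 90 Z$ ($A{\left(Z \right)} = 3 \cdot 15 \cdot 2 Z = 3 \cdot 30 Z = 90 Z$)
$b = 2 \sqrt{2881}$ ($b = \sqrt{23354 - 11830} = \sqrt{11524} = 2 \sqrt{2881} \approx 107.35$)
$b + A{\left(-85 + 1 \right)} = 2 \sqrt{2881} + 90 \left(-85 + 1\right) = 2 \sqrt{2881} + 90 \left(-84\right) = 2 \sqrt{2881} - 7560 = -7560 + 2 \sqrt{2881}$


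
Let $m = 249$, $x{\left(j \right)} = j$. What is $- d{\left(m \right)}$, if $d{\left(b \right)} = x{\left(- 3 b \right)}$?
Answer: $747$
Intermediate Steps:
$d{\left(b \right)} = - 3 b$
$- d{\left(m \right)} = - \left(-3\right) 249 = \left(-1\right) \left(-747\right) = 747$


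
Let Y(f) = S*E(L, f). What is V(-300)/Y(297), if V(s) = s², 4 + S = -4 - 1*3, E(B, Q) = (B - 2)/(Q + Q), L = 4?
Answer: -2430000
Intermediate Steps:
E(B, Q) = (-2 + B)/(2*Q) (E(B, Q) = (-2 + B)/((2*Q)) = (-2 + B)*(1/(2*Q)) = (-2 + B)/(2*Q))
S = -11 (S = -4 + (-4 - 1*3) = -4 + (-4 - 3) = -4 - 7 = -11)
Y(f) = -11/f (Y(f) = -11*(-2 + 4)/(2*f) = -11*2/(2*f) = -11/f)
V(-300)/Y(297) = (-300)²/((-11/297)) = 90000/((-11*1/297)) = 90000/(-1/27) = 90000*(-27) = -2430000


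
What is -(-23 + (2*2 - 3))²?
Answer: -484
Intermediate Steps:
-(-23 + (2*2 - 3))² = -(-23 + (4 - 3))² = -(-23 + 1)² = -1*(-22)² = -1*484 = -484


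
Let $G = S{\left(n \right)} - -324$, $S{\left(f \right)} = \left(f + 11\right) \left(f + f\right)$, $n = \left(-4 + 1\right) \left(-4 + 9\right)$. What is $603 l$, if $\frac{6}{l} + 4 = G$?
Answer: $\frac{1809}{220} \approx 8.2227$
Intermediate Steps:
$n = -15$ ($n = \left(-3\right) 5 = -15$)
$S{\left(f \right)} = 2 f \left(11 + f\right)$ ($S{\left(f \right)} = \left(11 + f\right) 2 f = 2 f \left(11 + f\right)$)
$G = 444$ ($G = 2 \left(-15\right) \left(11 - 15\right) - -324 = 2 \left(-15\right) \left(-4\right) + 324 = 120 + 324 = 444$)
$l = \frac{3}{220}$ ($l = \frac{6}{-4 + 444} = \frac{6}{440} = 6 \cdot \frac{1}{440} = \frac{3}{220} \approx 0.013636$)
$603 l = 603 \cdot \frac{3}{220} = \frac{1809}{220}$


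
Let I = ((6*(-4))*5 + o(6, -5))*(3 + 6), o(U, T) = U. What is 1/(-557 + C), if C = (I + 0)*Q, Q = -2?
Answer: 1/1495 ≈ 0.00066890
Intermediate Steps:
I = -1026 (I = ((6*(-4))*5 + 6)*(3 + 6) = (-24*5 + 6)*9 = (-120 + 6)*9 = -114*9 = -1026)
C = 2052 (C = (-1026 + 0)*(-2) = -1026*(-2) = 2052)
1/(-557 + C) = 1/(-557 + 2052) = 1/1495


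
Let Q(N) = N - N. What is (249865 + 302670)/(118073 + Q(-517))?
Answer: 552535/118073 ≈ 4.6796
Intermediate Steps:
Q(N) = 0
(249865 + 302670)/(118073 + Q(-517)) = (249865 + 302670)/(118073 + 0) = 552535/118073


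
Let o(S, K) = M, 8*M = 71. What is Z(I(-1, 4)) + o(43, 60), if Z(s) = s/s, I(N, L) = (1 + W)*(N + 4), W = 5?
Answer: 79/8 ≈ 9.8750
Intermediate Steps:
I(N, L) = 24 + 6*N (I(N, L) = (1 + 5)*(N + 4) = 6*(4 + N) = 24 + 6*N)
M = 71/8 (M = (⅛)*71 = 71/8 ≈ 8.8750)
Z(s) = 1
o(S, K) = 71/8
Z(I(-1, 4)) + o(43, 60) = 1 + 71/8 = 79/8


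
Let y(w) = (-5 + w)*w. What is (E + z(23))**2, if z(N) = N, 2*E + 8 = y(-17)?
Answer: 42436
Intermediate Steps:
y(w) = w*(-5 + w)
E = 183 (E = -4 + (-17*(-5 - 17))/2 = -4 + (-17*(-22))/2 = -4 + (1/2)*374 = -4 + 187 = 183)
(E + z(23))**2 = (183 + 23)**2 = 206**2 = 42436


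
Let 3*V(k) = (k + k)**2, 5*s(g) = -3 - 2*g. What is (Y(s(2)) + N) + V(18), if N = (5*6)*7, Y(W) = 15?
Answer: 657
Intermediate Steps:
s(g) = -3/5 - 2*g/5 (s(g) = (-3 - 2*g)/5 = -3/5 - 2*g/5)
N = 210 (N = 30*7 = 210)
V(k) = 4*k**2/3 (V(k) = (k + k)**2/3 = (2*k)**2/3 = (4*k**2)/3 = 4*k**2/3)
(Y(s(2)) + N) + V(18) = (15 + 210) + (4/3)*18**2 = 225 + (4/3)*324 = 225 + 432 = 657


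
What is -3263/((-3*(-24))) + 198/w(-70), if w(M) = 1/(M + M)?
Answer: -1999103/72 ≈ -27765.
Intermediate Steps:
w(M) = 1/(2*M)
-3263/((-3*(-24))) + 198/w(-70) = -3263/((-3*(-24))) + 198/(((½)/(-70))) = -3263/72 + 198/(((½)*(-1/70))) = -3263*1/72 + 198/(-1/140) = -3263/72 + 198*(-140) = -3263/72 - 27720 = -1999103/72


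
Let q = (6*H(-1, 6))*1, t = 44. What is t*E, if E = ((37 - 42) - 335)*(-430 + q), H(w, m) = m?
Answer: 5894240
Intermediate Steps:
q = 36 (q = (6*6)*1 = 36*1 = 36)
E = 133960 (E = ((37 - 42) - 335)*(-430 + 36) = (-5 - 335)*(-394) = -340*(-394) = 133960)
t*E = 44*133960 = 5894240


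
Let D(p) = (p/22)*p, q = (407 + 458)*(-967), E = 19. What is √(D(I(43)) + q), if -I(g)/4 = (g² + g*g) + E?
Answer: √1114604777/11 ≈ 3035.1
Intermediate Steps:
q = -836455 (q = 865*(-967) = -836455)
I(g) = -76 - 8*g² (I(g) = -4*((g² + g*g) + 19) = -4*((g² + g²) + 19) = -4*(2*g² + 19) = -4*(19 + 2*g²) = -76 - 8*g²)
D(p) = p²/22 (D(p) = (p*(1/22))*p = (p/22)*p = p²/22)
√(D(I(43)) + q) = √((-76 - 8*43²)²/22 - 836455) = √((-76 - 8*1849)²/22 - 836455) = √((-76 - 14792)²/22 - 836455) = √((1/22)*(-14868)² - 836455) = √((1/22)*221057424 - 836455) = √(110528712/11 - 836455) = √(101327707/11) = √1114604777/11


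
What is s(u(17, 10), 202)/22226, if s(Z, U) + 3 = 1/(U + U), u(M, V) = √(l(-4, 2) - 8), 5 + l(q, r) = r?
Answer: -1211/8979304 ≈ -0.00013487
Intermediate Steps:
l(q, r) = -5 + r
u(M, V) = I*√11 (u(M, V) = √((-5 + 2) - 8) = √(-3 - 8) = √(-11) = I*√11)
s(Z, U) = -3 + 1/(2*U) (s(Z, U) = -3 + 1/(U + U) = -3 + 1/(2*U))
s(u(17, 10), 202)/22226 = (-3 + (½)/202)/22226 = (-3 + (½)*(1/202))*(1/22226) = (-3 + 1/404)*(1/22226) = -1211/404*1/22226 = -1211/8979304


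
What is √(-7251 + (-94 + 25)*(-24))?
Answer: I*√5595 ≈ 74.8*I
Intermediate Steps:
√(-7251 + (-94 + 25)*(-24)) = √(-7251 - 69*(-24)) = √(-7251 + 1656) = √(-5595) = I*√5595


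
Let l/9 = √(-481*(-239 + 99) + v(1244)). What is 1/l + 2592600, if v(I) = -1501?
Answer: 2592600 + √65839/592551 ≈ 2.5926e+6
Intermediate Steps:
l = 9*√65839 (l = 9*√(-481*(-239 + 99) - 1501) = 9*√(-481*(-140) - 1501) = 9*√(67340 - 1501) = 9*√65839 ≈ 2309.3)
1/l + 2592600 = 1/(9*√65839) + 2592600 = √65839/592551 + 2592600 = 2592600 + √65839/592551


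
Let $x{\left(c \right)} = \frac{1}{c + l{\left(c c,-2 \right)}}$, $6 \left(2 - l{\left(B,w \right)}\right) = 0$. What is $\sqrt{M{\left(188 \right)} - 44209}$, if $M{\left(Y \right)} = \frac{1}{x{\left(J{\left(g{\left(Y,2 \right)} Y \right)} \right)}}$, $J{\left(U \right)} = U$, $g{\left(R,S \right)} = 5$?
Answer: $7 i \sqrt{883} \approx 208.01 i$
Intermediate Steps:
$l{\left(B,w \right)} = 2$ ($l{\left(B,w \right)} = 2 - 0 = 2 + 0 = 2$)
$x{\left(c \right)} = \frac{1}{2 + c}$ ($x{\left(c \right)} = \frac{1}{c + 2} = \frac{1}{2 + c}$)
$M{\left(Y \right)} = 2 + 5 Y$ ($M{\left(Y \right)} = \frac{1}{\frac{1}{2 + 5 Y}} = 2 + 5 Y$)
$\sqrt{M{\left(188 \right)} - 44209} = \sqrt{\left(2 + 5 \cdot 188\right) - 44209} = \sqrt{\left(2 + 940\right) - 44209} = \sqrt{942 - 44209} = \sqrt{-43267} = 7 i \sqrt{883}$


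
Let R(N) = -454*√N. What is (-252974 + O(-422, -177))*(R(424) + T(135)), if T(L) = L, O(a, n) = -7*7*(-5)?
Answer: -34118415 + 229477932*√106 ≈ 2.3285e+9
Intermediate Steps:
O(a, n) = 245 (O(a, n) = -49*(-5) = 245)
(-252974 + O(-422, -177))*(R(424) + T(135)) = (-252974 + 245)*(-908*√106 + 135) = -252729*(-908*√106 + 135) = -252729*(135 - 908*√106) = -34118415 + 229477932*√106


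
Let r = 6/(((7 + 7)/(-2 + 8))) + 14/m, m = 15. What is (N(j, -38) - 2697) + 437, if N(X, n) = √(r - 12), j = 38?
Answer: -2260 + 2*I*√23415/105 ≈ -2260.0 + 2.9147*I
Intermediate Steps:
r = 368/105 (r = 6/(((7 + 7)/(-2 + 8))) + 14/15 = 6/((14/6)) + 14*(1/15) = 6/((14*(⅙))) + 14/15 = 6/(7/3) + 14/15 = 6*(3/7) + 14/15 = 18/7 + 14/15 = 368/105 ≈ 3.5048)
N(X, n) = 2*I*√23415/105 (N(X, n) = √(368/105 - 12) = √(-892/105) = 2*I*√23415/105)
(N(j, -38) - 2697) + 437 = (2*I*√23415/105 - 2697) + 437 = (-2697 + 2*I*√23415/105) + 437 = -2260 + 2*I*√23415/105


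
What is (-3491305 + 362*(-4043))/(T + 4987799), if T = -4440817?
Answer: -4954871/546982 ≈ -9.0586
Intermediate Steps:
(-3491305 + 362*(-4043))/(T + 4987799) = (-3491305 + 362*(-4043))/(-4440817 + 4987799) = (-3491305 - 1463566)/546982 = -4954871*1/546982 = -4954871/546982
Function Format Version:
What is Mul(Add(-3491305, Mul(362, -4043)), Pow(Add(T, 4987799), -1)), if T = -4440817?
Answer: Rational(-4954871, 546982) ≈ -9.0586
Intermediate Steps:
Mul(Add(-3491305, Mul(362, -4043)), Pow(Add(T, 4987799), -1)) = Mul(Add(-3491305, Mul(362, -4043)), Pow(Add(-4440817, 4987799), -1)) = Mul(Add(-3491305, -1463566), Pow(546982, -1)) = Mul(-4954871, Rational(1, 546982)) = Rational(-4954871, 546982)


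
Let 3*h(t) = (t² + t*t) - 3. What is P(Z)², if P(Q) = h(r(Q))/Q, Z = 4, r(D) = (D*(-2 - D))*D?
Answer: 37736449/16 ≈ 2.3585e+6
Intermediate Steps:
r(D) = D²*(-2 - D)
h(t) = -1 + 2*t²/3 (h(t) = ((t² + t*t) - 3)/3 = ((t² + t²) - 3)/3 = (2*t² - 3)/3 = (-3 + 2*t²)/3 = -1 + 2*t²/3)
P(Q) = (-1 + 2*Q⁴*(-2 - Q)²/3)/Q (P(Q) = (-1 + 2*(Q²*(-2 - Q))²/3)/Q = (-1 + 2*(Q⁴*(-2 - Q)²)/3)/Q = (-1 + 2*Q⁴*(-2 - Q)²/3)/Q)
P(Z)² = ((⅓)*(-3 + 2*4⁴*(2 + 4)²)/4)² = ((⅓)*(¼)*(-3 + 2*256*6²))² = ((⅓)*(¼)*(-3 + 2*256*36))² = ((⅓)*(¼)*(-3 + 18432))² = ((⅓)*(¼)*18429)² = (6143/4)² = 37736449/16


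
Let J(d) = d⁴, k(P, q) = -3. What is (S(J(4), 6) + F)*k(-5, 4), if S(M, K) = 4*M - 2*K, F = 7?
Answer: -3057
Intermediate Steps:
S(M, K) = -2*K + 4*M
(S(J(4), 6) + F)*k(-5, 4) = ((-2*6 + 4*4⁴) + 7)*(-3) = ((-12 + 4*256) + 7)*(-3) = ((-12 + 1024) + 7)*(-3) = (1012 + 7)*(-3) = 1019*(-3) = -3057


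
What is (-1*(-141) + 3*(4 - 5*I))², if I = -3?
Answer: 39204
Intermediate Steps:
(-1*(-141) + 3*(4 - 5*I))² = (-1*(-141) + 3*(4 - 5*(-3)))² = (141 + 3*(4 + 15))² = (141 + 3*19)² = (141 + 57)² = 198² = 39204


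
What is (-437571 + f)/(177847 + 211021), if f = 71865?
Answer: -182853/194434 ≈ -0.94044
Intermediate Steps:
(-437571 + f)/(177847 + 211021) = (-437571 + 71865)/(177847 + 211021) = -365706/388868 = -365706*1/388868 = -182853/194434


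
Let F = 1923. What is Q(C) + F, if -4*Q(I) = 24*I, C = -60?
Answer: 2283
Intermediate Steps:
Q(I) = -6*I
Q(C) + F = -6*(-60) + 1923 = 360 + 1923 = 2283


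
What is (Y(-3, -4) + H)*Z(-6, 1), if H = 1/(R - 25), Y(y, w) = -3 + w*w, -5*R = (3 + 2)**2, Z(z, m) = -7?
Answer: -2723/30 ≈ -90.767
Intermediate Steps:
R = -5 (R = -(3 + 2)**2/5 = -1/5*5**2 = -1/5*25 = -5)
Y(y, w) = -3 + w**2
H = -1/30 (H = 1/(-5 - 25) = 1/(-30) = -1/30 ≈ -0.033333)
(Y(-3, -4) + H)*Z(-6, 1) = ((-3 + (-4)**2) - 1/30)*(-7) = ((-3 + 16) - 1/30)*(-7) = (13 - 1/30)*(-7) = (389/30)*(-7) = -2723/30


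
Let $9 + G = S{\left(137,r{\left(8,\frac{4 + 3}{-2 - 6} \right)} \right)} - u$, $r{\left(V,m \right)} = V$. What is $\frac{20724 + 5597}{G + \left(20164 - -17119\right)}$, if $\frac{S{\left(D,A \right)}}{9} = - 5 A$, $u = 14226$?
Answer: $\frac{26321}{22688} \approx 1.1601$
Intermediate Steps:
$S{\left(D,A \right)} = - 45 A$ ($S{\left(D,A \right)} = 9 \left(- 5 A\right) = - 45 A$)
$G = -14595$ ($G = -9 - 14586 = -14595$)
$\frac{20724 + 5597}{G + \left(20164 - -17119\right)} = \frac{20724 + 5597}{-14595 + \left(20164 - -17119\right)} = \frac{26321}{-14595 + \left(20164 + 17119\right)} = \frac{26321}{-14595 + 37283} = \frac{26321}{22688}$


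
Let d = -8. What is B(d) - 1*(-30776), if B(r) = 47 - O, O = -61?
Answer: 30884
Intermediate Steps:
B(r) = 108 (B(r) = 47 - 1*(-61) = 47 + 61 = 108)
B(d) - 1*(-30776) = 108 - 1*(-30776) = 108 + 30776 = 30884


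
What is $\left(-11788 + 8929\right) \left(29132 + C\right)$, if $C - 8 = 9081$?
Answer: $-109273839$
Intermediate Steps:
$C = 9089$ ($C = 8 + 9081 = 9089$)
$\left(-11788 + 8929\right) \left(29132 + C\right) = \left(-11788 + 8929\right) \left(29132 + 9089\right) = \left(-2859\right) 38221 = -109273839$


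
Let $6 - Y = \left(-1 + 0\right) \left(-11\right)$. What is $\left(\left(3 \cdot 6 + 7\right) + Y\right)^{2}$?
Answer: $400$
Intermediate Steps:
$Y = -5$ ($Y = 6 - \left(-1 + 0\right) \left(-11\right) = 6 - \left(-1\right) \left(-11\right) = 6 - 11 = -5$)
$\left(\left(3 \cdot 6 + 7\right) + Y\right)^{2} = \left(\left(3 \cdot 6 + 7\right) - 5\right)^{2} = \left(\left(18 + 7\right) - 5\right)^{2} = \left(25 - 5\right)^{2} = 20^{2} = 400$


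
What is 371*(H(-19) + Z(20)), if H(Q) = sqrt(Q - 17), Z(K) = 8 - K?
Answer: -4452 + 2226*I ≈ -4452.0 + 2226.0*I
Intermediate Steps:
H(Q) = sqrt(-17 + Q)
371*(H(-19) + Z(20)) = 371*(sqrt(-17 - 19) + (8 - 1*20)) = 371*(sqrt(-36) + (8 - 20)) = 371*(6*I - 12) = 371*(-12 + 6*I) = -4452 + 2226*I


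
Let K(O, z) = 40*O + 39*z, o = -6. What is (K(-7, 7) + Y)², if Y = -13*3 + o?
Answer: 2704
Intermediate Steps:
K(O, z) = 39*z + 40*O
Y = -45 (Y = -13*3 - 6 = -39 - 6 = -45)
(K(-7, 7) + Y)² = ((39*7 + 40*(-7)) - 45)² = ((273 - 280) - 45)² = (-7 - 45)² = (-52)² = 2704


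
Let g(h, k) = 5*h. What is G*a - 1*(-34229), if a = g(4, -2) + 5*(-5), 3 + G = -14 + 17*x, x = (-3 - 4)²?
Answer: 30149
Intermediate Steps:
x = 49 (x = (-7)² = 49)
G = 816 (G = -3 + (-14 + 17*49) = -3 + (-14 + 833) = -3 + 819 = 816)
a = -5 (a = 5*4 + 5*(-5) = 20 - 25 = -5)
G*a - 1*(-34229) = 816*(-5) - 1*(-34229) = -4080 + 34229 = 30149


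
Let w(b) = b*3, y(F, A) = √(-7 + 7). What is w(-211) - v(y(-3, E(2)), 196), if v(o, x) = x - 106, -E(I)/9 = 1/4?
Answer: -723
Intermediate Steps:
E(I) = -9/4
y(F, A) = 0 (y(F, A) = √0 = 0)
v(o, x) = -106 + x
w(b) = 3*b
w(-211) - v(y(-3, E(2)), 196) = 3*(-211) - (-106 + 196) = -633 - 1*90 = -633 - 90 = -723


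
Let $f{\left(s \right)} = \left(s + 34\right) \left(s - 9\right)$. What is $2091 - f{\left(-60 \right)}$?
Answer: $297$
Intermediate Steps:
$f{\left(s \right)} = \left(-9 + s\right) \left(34 + s\right)$ ($f{\left(s \right)} = \left(34 + s\right) \left(-9 + s\right) = \left(-9 + s\right) \left(34 + s\right)$)
$2091 - f{\left(-60 \right)} = 2091 - \left(-306 + \left(-60\right)^{2} + 25 \left(-60\right)\right) = 2091 - \left(-306 + 3600 - 1500\right) = 2091 - 1794 = 297$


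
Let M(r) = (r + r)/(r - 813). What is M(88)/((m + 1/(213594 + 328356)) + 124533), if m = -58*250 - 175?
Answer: -3815328/1726588749929 ≈ -2.2097e-6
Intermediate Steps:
m = -14675 (m = -14500 - 175 = -14675)
M(r) = 2*r/(-813 + r) (M(r) = (2*r)/(-813 + r) = 2*r/(-813 + r))
M(88)/((m + 1/(213594 + 328356)) + 124533) = (2*88/(-813 + 88))/((-14675 + 1/(213594 + 328356)) + 124533) = (2*88/(-725))/((-14675 + 1/541950) + 124533) = (2*88*(-1/725))/((-14675 + 1/541950) + 124533) = -176/(725*(-7953116249/541950 + 124533)) = -176/(725*59537543101/541950) = -176/725*541950/59537543101 = -3815328/1726588749929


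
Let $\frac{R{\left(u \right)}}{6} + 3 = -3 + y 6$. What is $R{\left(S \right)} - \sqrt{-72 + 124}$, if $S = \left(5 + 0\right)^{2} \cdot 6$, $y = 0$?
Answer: $-36 - 2 \sqrt{13} \approx -43.211$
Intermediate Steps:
$S = 150$ ($S = 5^{2} \cdot 6 = 25 \cdot 6 = 150$)
$R{\left(u \right)} = -36$ ($R{\left(u \right)} = -18 + 6 \left(-3 + 0 \cdot 6\right) = -18 + 6 \left(-3 + 0\right) = -18 + 6 \left(-3\right) = -18 - 18 = -36$)
$R{\left(S \right)} - \sqrt{-72 + 124} = -36 - \sqrt{-72 + 124} = -36 - \sqrt{52} = -36 - 2 \sqrt{13}$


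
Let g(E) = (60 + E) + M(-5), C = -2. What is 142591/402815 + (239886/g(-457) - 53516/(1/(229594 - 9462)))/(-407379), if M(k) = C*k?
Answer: 29150648010823511/1008032855865 ≈ 28918.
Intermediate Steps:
M(k) = -2*k
g(E) = 70 + E (g(E) = (60 + E) - 2*(-5) = (60 + E) + 10 = 70 + E)
142591/402815 + (239886/g(-457) - 53516/(1/(229594 - 9462)))/(-407379) = 142591/402815 + (239886/(70 - 457) - 53516/(1/(229594 - 9462)))/(-407379) = 142591*(1/402815) + (239886/(-387) - 53516/(1/220132))*(-1/407379) = 142591/402815 + (239886*(-1/387) - 53516/1/220132)*(-1/407379) = 142591/402815 + (-26654/43 - 53516*220132)*(-1/407379) = 142591/402815 + (-26654/43 - 11780584112)*(-1/407379) = 142591/402815 - 506565143470/43*(-1/407379) = 142591/402815 + 506565143470/17517297 = 29150648010823511/1008032855865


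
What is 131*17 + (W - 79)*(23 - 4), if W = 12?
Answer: 954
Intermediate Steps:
131*17 + (W - 79)*(23 - 4) = 131*17 + (12 - 79)*(23 - 4) = 2227 - 67*19 = 2227 - 1273 = 954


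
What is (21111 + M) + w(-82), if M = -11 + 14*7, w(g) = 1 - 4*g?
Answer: 21527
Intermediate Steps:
M = 87 (M = -11 + 98 = 87)
(21111 + M) + w(-82) = (21111 + 87) + (1 - 4*(-82)) = 21198 + (1 + 328) = 21198 + 329 = 21527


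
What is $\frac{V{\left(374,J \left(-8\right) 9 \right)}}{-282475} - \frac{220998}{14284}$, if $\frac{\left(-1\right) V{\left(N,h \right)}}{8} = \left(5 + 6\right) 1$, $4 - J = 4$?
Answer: $- \frac{31212576529}{2017436450} \approx -15.471$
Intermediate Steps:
$J = 0$ ($J = 4 - 4 = 0$)
$V{\left(N,h \right)} = -88$ ($V{\left(N,h \right)} = - 8 \left(5 + 6\right) 1 = - 8 \cdot 11 \cdot 1 = \left(-8\right) 11 = -88$)
$\frac{V{\left(374,J \left(-8\right) 9 \right)}}{-282475} - \frac{220998}{14284} = - \frac{88}{-282475} - \frac{220998}{14284} = \left(-88\right) \left(- \frac{1}{282475}\right) - \frac{110499}{7142} = \frac{88}{282475} - \frac{110499}{7142} = - \frac{31212576529}{2017436450}$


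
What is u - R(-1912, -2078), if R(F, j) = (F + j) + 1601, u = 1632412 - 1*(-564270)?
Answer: 2199071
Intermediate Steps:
u = 2196682 (u = 1632412 + 564270 = 2196682)
R(F, j) = 1601 + F + j
u - R(-1912, -2078) = 2196682 - (1601 - 1912 - 2078) = 2196682 - 1*(-2389) = 2196682 + 2389 = 2199071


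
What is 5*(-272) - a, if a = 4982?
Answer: -6342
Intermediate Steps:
5*(-272) - a = 5*(-272) - 1*4982 = -1360 - 4982 = -6342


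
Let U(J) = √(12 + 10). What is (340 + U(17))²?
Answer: (340 + √22)² ≈ 1.1881e+5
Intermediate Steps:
U(J) = √22
(340 + U(17))² = (340 + √22)²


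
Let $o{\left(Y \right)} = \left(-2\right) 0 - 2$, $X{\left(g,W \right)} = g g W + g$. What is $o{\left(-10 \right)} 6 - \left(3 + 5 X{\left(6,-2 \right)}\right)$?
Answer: $315$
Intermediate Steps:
$X{\left(g,W \right)} = g + W g^{2}$ ($X{\left(g,W \right)} = g^{2} W + g = W g^{2} + g = g + W g^{2}$)
$o{\left(Y \right)} = -2$ ($o{\left(Y \right)} = 0 - 2 = -2$)
$o{\left(-10 \right)} 6 - \left(3 + 5 X{\left(6,-2 \right)}\right) = \left(-2\right) 6 - \left(3 + 5 \cdot 6 \left(1 - 12\right)\right) = -12 - \left(3 + 5 \cdot 6 \left(1 - 12\right)\right) = -12 - \left(3 + 5 \cdot 6 \left(-11\right)\right) = -12 - -327 = -12 + \left(330 - 3\right) = -12 + 327 = 315$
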